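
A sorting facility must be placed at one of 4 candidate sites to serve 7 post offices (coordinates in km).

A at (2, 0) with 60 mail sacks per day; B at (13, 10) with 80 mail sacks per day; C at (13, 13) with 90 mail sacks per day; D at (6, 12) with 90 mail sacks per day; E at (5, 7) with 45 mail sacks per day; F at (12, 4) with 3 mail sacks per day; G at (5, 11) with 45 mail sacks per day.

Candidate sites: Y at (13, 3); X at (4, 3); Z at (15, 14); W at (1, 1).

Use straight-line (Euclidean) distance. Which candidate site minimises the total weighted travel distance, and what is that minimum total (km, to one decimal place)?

Z, total 3585.5 km

Total weighted distance at each candidate:
  Y (13, 3): total = 4086.1
  X (4, 3): total = 3741.6
  Z (15, 14): total = 3585.5
  W (1, 1): total = 4743.0
Minimum is at Z with total 3585.5 km.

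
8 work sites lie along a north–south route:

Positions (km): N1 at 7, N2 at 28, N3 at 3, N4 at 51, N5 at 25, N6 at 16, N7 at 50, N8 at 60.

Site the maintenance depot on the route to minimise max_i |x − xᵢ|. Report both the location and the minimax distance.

The 1-center on a line is the midpoint of the two extreme points: leftmost at 3, rightmost at 60.
Optimal location = (3 + 60)/2 = 31.5; maximum distance = (60 − 3)/2 = 28.5.

location 31.5, max distance 28.5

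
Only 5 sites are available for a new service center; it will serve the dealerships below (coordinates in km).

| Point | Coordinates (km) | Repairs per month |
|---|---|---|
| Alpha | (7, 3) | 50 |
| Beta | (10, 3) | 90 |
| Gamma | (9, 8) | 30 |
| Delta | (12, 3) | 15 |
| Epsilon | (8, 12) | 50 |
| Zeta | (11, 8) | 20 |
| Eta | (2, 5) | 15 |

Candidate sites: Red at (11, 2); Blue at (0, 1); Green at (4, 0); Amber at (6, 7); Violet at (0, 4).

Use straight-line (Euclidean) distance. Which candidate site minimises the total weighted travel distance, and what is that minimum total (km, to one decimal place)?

Red, total 1328.7 km

Total weighted distance at each candidate:
  Red (11, 2): total = 1328.7
  Blue (0, 1): total = 2814.3
  Green (4, 0): total = 2152.9
  Amber (6, 7): total = 1356.6
  Violet (0, 4): total = 2567.5
Minimum is at Red with total 1328.7 km.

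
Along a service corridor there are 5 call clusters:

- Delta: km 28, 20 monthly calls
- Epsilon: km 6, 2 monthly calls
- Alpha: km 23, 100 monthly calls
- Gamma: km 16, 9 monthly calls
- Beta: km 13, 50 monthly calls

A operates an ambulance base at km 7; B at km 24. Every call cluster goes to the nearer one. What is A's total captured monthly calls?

The indifferent point is the midpoint (7+24)/2 = 15.5; call clusters left of it (closer to A at 7) go to A, those right go to B.
  Epsilon at 6 (w=2) → A
  Beta at 13 (w=50) → A
  Gamma at 16 (w=9) → B
  Alpha at 23 (w=100) → B
  Delta at 28 (w=20) → B
A captures 52; B captures 129.

52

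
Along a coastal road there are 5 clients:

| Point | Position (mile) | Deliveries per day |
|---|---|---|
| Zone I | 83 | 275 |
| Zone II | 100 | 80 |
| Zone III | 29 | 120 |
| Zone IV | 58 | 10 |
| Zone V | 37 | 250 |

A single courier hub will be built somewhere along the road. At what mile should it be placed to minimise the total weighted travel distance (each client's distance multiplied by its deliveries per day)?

x = 37

For a sum of weighted absolute distances on a line, the optimum is the weighted median (not the mean). Total weight W = 735; half-weight = 367.5.
Sort by position and accumulate weight:
  mile 29 (Zone III, w=120) → cum 120
  mile 37 (Zone V, w=250) → cum 370  ≥ 367.5 → median here
  mile 58 (Zone IV, w=10) → cum 380
  mile 83 (Zone I, w=275) → cum 655
  mile 100 (Zone II, w=80) → cum 735
Optimal location: mile 37.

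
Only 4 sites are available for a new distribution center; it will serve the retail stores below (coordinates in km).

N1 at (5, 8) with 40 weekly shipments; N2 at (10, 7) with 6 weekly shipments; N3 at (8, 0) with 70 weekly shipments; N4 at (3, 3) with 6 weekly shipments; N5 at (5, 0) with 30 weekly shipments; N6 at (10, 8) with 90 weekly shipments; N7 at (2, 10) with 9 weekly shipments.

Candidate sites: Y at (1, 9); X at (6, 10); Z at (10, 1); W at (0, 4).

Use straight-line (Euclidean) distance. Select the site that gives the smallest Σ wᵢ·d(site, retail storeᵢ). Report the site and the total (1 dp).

Z, total 1471.6 km

Total weighted distance at each candidate:
  Y (1, 9): total = 2179.5
  X (6, 10): total = 1619.0
  Z (10, 1): total = 1471.6
  W (0, 4): total = 2182.2
Minimum is at Z with total 1471.6 km.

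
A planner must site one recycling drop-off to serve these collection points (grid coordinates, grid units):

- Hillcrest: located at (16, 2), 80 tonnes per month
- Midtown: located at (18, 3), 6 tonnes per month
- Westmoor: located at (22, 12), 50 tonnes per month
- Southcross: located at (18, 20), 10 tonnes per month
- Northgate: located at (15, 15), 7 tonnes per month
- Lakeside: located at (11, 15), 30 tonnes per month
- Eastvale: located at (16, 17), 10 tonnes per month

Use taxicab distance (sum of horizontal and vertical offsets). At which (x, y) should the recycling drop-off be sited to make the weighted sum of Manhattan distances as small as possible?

Manhattan distance separates: Σwᵢ(|x−xᵢ|+|y−yᵢ|) = Σwᵢ|x−xᵢ| + Σwᵢ|y−yᵢ|, so x and y are optimised independently as 1-D weighted medians.
Total weight W = 193; half = 96.5.
x-coordinate, sorted with cumulative weight:
  x=11 (Lakeside, w=30) cum 30
  x=15 (Northgate, w=7) cum 37
  x=16 (Hillcrest, w=80) cum 117  ← median
  x=16 (Eastvale, w=10) cum 127
  x=18 (Midtown, w=6) cum 133
  x=18 (Southcross, w=10) cum 143
  x=22 (Westmoor, w=50) cum 193
⇒ x* = 16
y-coordinate, sorted with cumulative weight:
  y=2 (Hillcrest, w=80) cum 80
  y=3 (Midtown, w=6) cum 86
  y=12 (Westmoor, w=50) cum 136  ← median
  y=15 (Northgate, w=7) cum 143
  y=15 (Lakeside, w=30) cum 173
  y=17 (Eastvale, w=10) cum 183
  y=20 (Southcross, w=10) cum 193
⇒ y* = 12

(16, 12)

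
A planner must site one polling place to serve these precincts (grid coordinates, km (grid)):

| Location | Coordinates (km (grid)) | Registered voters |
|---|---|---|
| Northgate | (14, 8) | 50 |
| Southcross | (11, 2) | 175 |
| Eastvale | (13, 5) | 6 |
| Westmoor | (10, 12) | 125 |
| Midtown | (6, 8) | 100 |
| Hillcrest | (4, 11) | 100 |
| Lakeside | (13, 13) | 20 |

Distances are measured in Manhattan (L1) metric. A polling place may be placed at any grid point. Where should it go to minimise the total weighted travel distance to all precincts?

(10, 8)

Manhattan distance separates: Σwᵢ(|x−xᵢ|+|y−yᵢ|) = Σwᵢ|x−xᵢ| + Σwᵢ|y−yᵢ|, so x and y are optimised independently as 1-D weighted medians.
Total weight W = 576; half = 288.
x-coordinate, sorted with cumulative weight:
  x=4 (Hillcrest, w=100) cum 100
  x=6 (Midtown, w=100) cum 200
  x=10 (Westmoor, w=125) cum 325  ← median
  x=11 (Southcross, w=175) cum 500
  x=13 (Eastvale, w=6) cum 506
  x=13 (Lakeside, w=20) cum 526
  x=14 (Northgate, w=50) cum 576
⇒ x* = 10
y-coordinate, sorted with cumulative weight:
  y=2 (Southcross, w=175) cum 175
  y=5 (Eastvale, w=6) cum 181
  y=8 (Northgate, w=50) cum 231
  y=8 (Midtown, w=100) cum 331  ← median
  y=11 (Hillcrest, w=100) cum 431
  y=12 (Westmoor, w=125) cum 556
  y=13 (Lakeside, w=20) cum 576
⇒ y* = 8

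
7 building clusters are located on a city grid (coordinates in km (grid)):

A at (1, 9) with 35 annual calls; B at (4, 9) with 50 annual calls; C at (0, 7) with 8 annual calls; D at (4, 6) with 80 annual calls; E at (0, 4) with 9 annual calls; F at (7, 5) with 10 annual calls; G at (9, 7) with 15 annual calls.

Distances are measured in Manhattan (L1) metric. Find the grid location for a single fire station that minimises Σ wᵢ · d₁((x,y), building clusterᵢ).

Manhattan distance separates: Σwᵢ(|x−xᵢ|+|y−yᵢ|) = Σwᵢ|x−xᵢ| + Σwᵢ|y−yᵢ|, so x and y are optimised independently as 1-D weighted medians.
Total weight W = 207; half = 103.5.
x-coordinate, sorted with cumulative weight:
  x=0 (C, w=8) cum 8
  x=0 (E, w=9) cum 17
  x=1 (A, w=35) cum 52
  x=4 (B, w=50) cum 102
  x=4 (D, w=80) cum 182  ← median
  x=7 (F, w=10) cum 192
  x=9 (G, w=15) cum 207
⇒ x* = 4
y-coordinate, sorted with cumulative weight:
  y=4 (E, w=9) cum 9
  y=5 (F, w=10) cum 19
  y=6 (D, w=80) cum 99
  y=7 (C, w=8) cum 107  ← median
  y=7 (G, w=15) cum 122
  y=9 (A, w=35) cum 157
  y=9 (B, w=50) cum 207
⇒ y* = 7

(4, 7)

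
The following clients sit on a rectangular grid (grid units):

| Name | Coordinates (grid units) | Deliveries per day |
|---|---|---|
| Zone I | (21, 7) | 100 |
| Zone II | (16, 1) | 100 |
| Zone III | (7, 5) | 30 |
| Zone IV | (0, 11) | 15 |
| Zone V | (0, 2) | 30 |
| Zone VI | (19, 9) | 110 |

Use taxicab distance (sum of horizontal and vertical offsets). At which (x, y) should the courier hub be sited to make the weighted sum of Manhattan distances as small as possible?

Manhattan distance separates: Σwᵢ(|x−xᵢ|+|y−yᵢ|) = Σwᵢ|x−xᵢ| + Σwᵢ|y−yᵢ|, so x and y are optimised independently as 1-D weighted medians.
Total weight W = 385; half = 192.5.
x-coordinate, sorted with cumulative weight:
  x=0 (Zone IV, w=15) cum 15
  x=0 (Zone V, w=30) cum 45
  x=7 (Zone III, w=30) cum 75
  x=16 (Zone II, w=100) cum 175
  x=19 (Zone VI, w=110) cum 285  ← median
  x=21 (Zone I, w=100) cum 385
⇒ x* = 19
y-coordinate, sorted with cumulative weight:
  y=1 (Zone II, w=100) cum 100
  y=2 (Zone V, w=30) cum 130
  y=5 (Zone III, w=30) cum 160
  y=7 (Zone I, w=100) cum 260  ← median
  y=9 (Zone VI, w=110) cum 370
  y=11 (Zone IV, w=15) cum 385
⇒ y* = 7

(19, 7)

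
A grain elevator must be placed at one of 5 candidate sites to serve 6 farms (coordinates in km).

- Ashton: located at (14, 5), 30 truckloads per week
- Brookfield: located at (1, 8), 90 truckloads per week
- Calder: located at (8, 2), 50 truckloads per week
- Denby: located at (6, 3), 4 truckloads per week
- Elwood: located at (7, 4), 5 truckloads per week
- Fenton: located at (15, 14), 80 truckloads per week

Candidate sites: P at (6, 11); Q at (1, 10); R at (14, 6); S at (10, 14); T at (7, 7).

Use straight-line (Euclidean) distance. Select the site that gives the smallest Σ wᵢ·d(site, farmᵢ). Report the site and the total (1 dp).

T, total 1902.7 km

Total weighted distance at each candidate:
  P (6, 11): total = 2112.1
  Q (1, 10): total = 2371.0
  R (14, 6): total = 2289.9
  S (10, 14): total = 2376.3
  T (7, 7): total = 1902.7
Minimum is at T with total 1902.7 km.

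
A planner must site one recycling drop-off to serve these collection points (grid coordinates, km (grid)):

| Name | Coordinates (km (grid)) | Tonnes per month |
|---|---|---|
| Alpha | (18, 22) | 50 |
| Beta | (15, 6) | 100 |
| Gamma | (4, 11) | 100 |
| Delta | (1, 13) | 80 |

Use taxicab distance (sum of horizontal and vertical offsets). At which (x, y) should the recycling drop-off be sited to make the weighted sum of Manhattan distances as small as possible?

(4, 11)

Manhattan distance separates: Σwᵢ(|x−xᵢ|+|y−yᵢ|) = Σwᵢ|x−xᵢ| + Σwᵢ|y−yᵢ|, so x and y are optimised independently as 1-D weighted medians.
Total weight W = 330; half = 165.
x-coordinate, sorted with cumulative weight:
  x=1 (Delta, w=80) cum 80
  x=4 (Gamma, w=100) cum 180  ← median
  x=15 (Beta, w=100) cum 280
  x=18 (Alpha, w=50) cum 330
⇒ x* = 4
y-coordinate, sorted with cumulative weight:
  y=6 (Beta, w=100) cum 100
  y=11 (Gamma, w=100) cum 200  ← median
  y=13 (Delta, w=80) cum 280
  y=22 (Alpha, w=50) cum 330
⇒ y* = 11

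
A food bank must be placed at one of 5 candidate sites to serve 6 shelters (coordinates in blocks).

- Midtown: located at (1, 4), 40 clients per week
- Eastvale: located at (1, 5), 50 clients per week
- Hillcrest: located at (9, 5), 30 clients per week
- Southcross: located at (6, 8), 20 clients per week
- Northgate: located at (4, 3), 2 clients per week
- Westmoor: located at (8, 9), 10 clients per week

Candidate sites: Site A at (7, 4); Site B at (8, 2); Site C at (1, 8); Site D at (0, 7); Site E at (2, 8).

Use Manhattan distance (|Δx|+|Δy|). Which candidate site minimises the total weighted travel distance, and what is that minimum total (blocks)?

Site C, total 836 blocks

Total weighted distance at each candidate:
  Site A (7, 4): total = 848
  Site B (8, 2): total = 1220
  Site C (1, 8): total = 836
  Site D (0, 7): total = 896
  Site E (2, 8): total = 864
Minimum is at Site C with total 836 blocks.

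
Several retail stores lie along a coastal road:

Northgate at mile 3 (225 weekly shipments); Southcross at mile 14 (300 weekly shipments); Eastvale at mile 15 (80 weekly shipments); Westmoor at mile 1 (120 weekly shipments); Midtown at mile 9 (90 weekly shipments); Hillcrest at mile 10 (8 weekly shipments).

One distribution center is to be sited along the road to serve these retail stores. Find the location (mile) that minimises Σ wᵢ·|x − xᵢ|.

x = 9

For a sum of weighted absolute distances on a line, the optimum is the weighted median (not the mean). Total weight W = 823; half-weight = 411.5.
Sort by position and accumulate weight:
  mile 1 (Westmoor, w=120) → cum 120
  mile 3 (Northgate, w=225) → cum 345
  mile 9 (Midtown, w=90) → cum 435  ≥ 411.5 → median here
  mile 10 (Hillcrest, w=8) → cum 443
  mile 14 (Southcross, w=300) → cum 743
  mile 15 (Eastvale, w=80) → cum 823
Optimal location: mile 9.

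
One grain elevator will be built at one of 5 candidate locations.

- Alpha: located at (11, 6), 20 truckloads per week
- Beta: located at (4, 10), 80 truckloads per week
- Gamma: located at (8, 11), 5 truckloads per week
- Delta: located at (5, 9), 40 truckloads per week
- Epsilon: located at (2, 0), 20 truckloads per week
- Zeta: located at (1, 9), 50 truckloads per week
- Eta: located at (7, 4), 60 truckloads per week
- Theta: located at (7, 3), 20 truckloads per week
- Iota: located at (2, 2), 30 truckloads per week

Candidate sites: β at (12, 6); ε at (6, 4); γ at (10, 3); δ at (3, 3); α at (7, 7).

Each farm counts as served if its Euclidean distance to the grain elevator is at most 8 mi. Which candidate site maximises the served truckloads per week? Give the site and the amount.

ε, covering 325

Coverage radius r = 8 mi; a point is covered iff (Δx)²+(Δy)² ≤ 8² = 64.
  β (12, 6): covers {Alpha, Gamma, Delta, Eta, Theta} → 145
  ε (6, 4): covers {Alpha, Beta, Gamma, Delta, Epsilon, Zeta, Eta, Theta, Iota} → 325
  γ (10, 3): covers {Alpha, Delta, Eta, Theta} → 140
  δ (3, 3): covers {Beta, Delta, Epsilon, Zeta, Eta, Theta, Iota} → 300
  α (7, 7): covers {Alpha, Beta, Gamma, Delta, Zeta, Eta, Theta, Iota} → 305
Maximum coverage at ε: 325 truckloads per week.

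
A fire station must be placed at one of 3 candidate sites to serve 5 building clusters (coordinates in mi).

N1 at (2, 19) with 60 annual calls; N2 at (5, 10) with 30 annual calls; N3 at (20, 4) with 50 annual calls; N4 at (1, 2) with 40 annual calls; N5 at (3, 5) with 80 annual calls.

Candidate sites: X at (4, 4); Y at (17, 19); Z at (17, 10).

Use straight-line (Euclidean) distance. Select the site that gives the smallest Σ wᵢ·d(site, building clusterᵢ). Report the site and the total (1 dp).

X, total 2147.8 mi

Total weighted distance at each candidate:
  X (4, 4): total = 2147.8
  Y (17, 19): total = 4632.6
  Z (17, 10): total = 3649.8
Minimum is at X with total 2147.8 mi.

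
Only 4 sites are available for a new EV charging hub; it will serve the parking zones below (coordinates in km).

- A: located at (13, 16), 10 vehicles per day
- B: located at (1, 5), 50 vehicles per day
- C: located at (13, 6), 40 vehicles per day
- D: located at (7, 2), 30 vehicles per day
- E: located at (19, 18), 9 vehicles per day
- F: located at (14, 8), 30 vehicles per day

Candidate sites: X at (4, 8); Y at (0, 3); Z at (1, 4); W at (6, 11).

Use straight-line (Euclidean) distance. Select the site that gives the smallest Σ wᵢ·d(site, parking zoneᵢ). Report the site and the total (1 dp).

X, total 1364.8 km

Total weighted distance at each candidate:
  X (4, 8): total = 1364.8
  Y (0, 3): total = 1705.3
  Z (1, 4): total = 1509.3
  W (6, 11): total = 1481.5
Minimum is at X with total 1364.8 km.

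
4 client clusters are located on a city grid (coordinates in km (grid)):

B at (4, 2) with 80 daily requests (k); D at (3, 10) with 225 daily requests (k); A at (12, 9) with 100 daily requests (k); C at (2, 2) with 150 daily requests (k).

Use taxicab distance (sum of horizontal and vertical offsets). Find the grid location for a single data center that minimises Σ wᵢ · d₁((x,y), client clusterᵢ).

Manhattan distance separates: Σwᵢ(|x−xᵢ|+|y−yᵢ|) = Σwᵢ|x−xᵢ| + Σwᵢ|y−yᵢ|, so x and y are optimised independently as 1-D weighted medians.
Total weight W = 555; half = 277.5.
x-coordinate, sorted with cumulative weight:
  x=2 (C, w=150) cum 150
  x=3 (D, w=225) cum 375  ← median
  x=4 (B, w=80) cum 455
  x=12 (A, w=100) cum 555
⇒ x* = 3
y-coordinate, sorted with cumulative weight:
  y=2 (B, w=80) cum 80
  y=2 (C, w=150) cum 230
  y=9 (A, w=100) cum 330  ← median
  y=10 (D, w=225) cum 555
⇒ y* = 9

(3, 9)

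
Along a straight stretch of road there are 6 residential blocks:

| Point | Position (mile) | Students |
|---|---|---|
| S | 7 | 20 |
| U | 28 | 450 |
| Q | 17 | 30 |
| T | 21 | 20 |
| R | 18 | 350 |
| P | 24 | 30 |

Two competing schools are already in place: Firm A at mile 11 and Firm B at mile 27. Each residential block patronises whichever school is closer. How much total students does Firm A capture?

The indifferent point is the midpoint (11+27)/2 = 19; residential blocks left of it (closer to Firm A at 11) go to Firm A, those right go to Firm B.
  S at 7 (w=20) → Firm A
  Q at 17 (w=30) → Firm A
  R at 18 (w=350) → Firm A
  T at 21 (w=20) → Firm B
  P at 24 (w=30) → Firm B
  U at 28 (w=450) → Firm B
Firm A captures 400; Firm B captures 500.

400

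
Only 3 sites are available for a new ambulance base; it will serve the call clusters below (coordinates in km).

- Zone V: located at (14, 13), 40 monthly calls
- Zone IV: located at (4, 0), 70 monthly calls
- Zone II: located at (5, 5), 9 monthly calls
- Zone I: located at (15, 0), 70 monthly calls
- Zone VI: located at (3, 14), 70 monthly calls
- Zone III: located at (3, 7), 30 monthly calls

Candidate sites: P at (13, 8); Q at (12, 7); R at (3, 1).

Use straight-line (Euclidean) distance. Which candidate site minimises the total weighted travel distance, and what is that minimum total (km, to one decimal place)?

Q, total 2663.8 km

Total weighted distance at each candidate:
  P (13, 8): total = 2818.8
  Q (12, 7): total = 2663.8
  R (3, 1): total = 2723.3
Minimum is at Q with total 2663.8 km.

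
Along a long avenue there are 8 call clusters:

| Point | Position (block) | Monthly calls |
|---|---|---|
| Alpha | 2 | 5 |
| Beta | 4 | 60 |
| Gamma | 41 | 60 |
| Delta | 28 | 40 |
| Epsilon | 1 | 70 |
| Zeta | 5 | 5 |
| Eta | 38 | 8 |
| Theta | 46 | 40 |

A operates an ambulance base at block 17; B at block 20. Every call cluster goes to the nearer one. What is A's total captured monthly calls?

The indifferent point is the midpoint (17+20)/2 = 18.5; call clusters left of it (closer to A at 17) go to A, those right go to B.
  Epsilon at 1 (w=70) → A
  Alpha at 2 (w=5) → A
  Beta at 4 (w=60) → A
  Zeta at 5 (w=5) → A
  Delta at 28 (w=40) → B
  Eta at 38 (w=8) → B
  Gamma at 41 (w=60) → B
  Theta at 46 (w=40) → B
A captures 140; B captures 148.

140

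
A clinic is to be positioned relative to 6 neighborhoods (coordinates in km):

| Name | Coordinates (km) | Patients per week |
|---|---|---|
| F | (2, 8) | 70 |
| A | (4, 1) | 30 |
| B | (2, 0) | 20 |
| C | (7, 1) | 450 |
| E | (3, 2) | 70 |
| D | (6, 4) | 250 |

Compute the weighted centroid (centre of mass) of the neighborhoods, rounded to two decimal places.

(5.80, 2.45)

The minimiser of Σwᵢ‖p−pᵢ‖² is the weighted centroid p* = (Σwᵢpᵢ)/(Σwᵢ).
Σwᵢ = 890.
Σwᵢxᵢ = 70·2 + 30·4 + 20·2 + 450·7 + 70·3 + 250·6 = 5160.
Σwᵢyᵢ = 70·8 + 30·1 + 20·0 + 450·1 + 70·2 + 250·4 = 2180.
x* = 5160/890 = 5.80, y* = 2180/890 = 2.45.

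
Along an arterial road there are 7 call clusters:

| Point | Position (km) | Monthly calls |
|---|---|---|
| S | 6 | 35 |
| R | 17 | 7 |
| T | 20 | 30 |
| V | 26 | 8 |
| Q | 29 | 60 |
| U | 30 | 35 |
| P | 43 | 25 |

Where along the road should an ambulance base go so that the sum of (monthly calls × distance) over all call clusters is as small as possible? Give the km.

x = 29

For a sum of weighted absolute distances on a line, the optimum is the weighted median (not the mean). Total weight W = 200; half-weight = 100.
Sort by position and accumulate weight:
  km 6 (S, w=35) → cum 35
  km 17 (R, w=7) → cum 42
  km 20 (T, w=30) → cum 72
  km 26 (V, w=8) → cum 80
  km 29 (Q, w=60) → cum 140  ≥ 100 → median here
  km 30 (U, w=35) → cum 175
  km 43 (P, w=25) → cum 200
Optimal location: km 29.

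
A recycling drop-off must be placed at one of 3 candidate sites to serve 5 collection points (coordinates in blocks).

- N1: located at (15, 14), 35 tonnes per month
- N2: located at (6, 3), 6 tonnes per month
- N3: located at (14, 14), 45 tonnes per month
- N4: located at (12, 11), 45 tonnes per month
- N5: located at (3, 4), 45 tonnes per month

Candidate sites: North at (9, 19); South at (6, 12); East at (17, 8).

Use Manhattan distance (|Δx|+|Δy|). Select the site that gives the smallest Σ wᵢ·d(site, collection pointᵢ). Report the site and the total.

Total weighted distance at each candidate:
  North (9, 19): total = 2389
  South (6, 12): total = 1699
  East (17, 8): total = 1951
Minimum is at South with total 1699 blocks.

South, total 1699 blocks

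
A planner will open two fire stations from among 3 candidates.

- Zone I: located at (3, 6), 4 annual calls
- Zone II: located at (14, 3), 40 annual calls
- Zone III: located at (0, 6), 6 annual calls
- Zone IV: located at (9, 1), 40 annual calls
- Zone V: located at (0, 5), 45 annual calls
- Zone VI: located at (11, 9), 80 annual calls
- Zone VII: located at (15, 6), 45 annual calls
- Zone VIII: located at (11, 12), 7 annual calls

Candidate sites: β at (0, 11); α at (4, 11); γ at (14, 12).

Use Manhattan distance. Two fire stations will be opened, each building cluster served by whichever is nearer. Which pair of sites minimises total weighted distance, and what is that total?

Evaluate every pair (each demand assigned to the nearer of the two):
  {β, γ}: total = 2148
  {α, γ}: total = 2304
  {β, α}: total = 3140
Best pair: {β, γ} with total 2148.

{β, γ}, total 2148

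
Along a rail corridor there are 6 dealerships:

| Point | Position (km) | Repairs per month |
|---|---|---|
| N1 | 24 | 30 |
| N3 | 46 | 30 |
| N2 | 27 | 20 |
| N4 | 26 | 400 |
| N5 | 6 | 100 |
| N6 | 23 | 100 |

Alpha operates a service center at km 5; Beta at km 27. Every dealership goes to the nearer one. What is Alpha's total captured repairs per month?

100

The indifferent point is the midpoint (5+27)/2 = 16; dealerships left of it (closer to Alpha at 5) go to Alpha, those right go to Beta.
  N5 at 6 (w=100) → Alpha
  N6 at 23 (w=100) → Beta
  N1 at 24 (w=30) → Beta
  N4 at 26 (w=400) → Beta
  N2 at 27 (w=20) → Beta
  N3 at 46 (w=30) → Beta
Alpha captures 100; Beta captures 580.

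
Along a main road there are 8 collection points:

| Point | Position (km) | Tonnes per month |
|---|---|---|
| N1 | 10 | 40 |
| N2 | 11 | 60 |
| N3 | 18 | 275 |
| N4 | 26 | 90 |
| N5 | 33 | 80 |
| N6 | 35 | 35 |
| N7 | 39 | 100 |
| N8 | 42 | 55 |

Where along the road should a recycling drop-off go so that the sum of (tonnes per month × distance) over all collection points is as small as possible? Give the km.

x = 18

For a sum of weighted absolute distances on a line, the optimum is the weighted median (not the mean). Total weight W = 735; half-weight = 367.5.
Sort by position and accumulate weight:
  km 10 (N1, w=40) → cum 40
  km 11 (N2, w=60) → cum 100
  km 18 (N3, w=275) → cum 375  ≥ 367.5 → median here
  km 26 (N4, w=90) → cum 465
  km 33 (N5, w=80) → cum 545
  km 35 (N6, w=35) → cum 580
  km 39 (N7, w=100) → cum 680
  km 42 (N8, w=55) → cum 735
Optimal location: km 18.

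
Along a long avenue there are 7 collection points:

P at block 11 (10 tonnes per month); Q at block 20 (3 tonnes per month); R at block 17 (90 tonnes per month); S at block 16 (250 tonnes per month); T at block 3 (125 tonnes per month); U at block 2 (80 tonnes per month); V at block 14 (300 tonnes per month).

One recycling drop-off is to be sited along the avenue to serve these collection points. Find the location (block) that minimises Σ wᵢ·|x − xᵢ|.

x = 14

For a sum of weighted absolute distances on a line, the optimum is the weighted median (not the mean). Total weight W = 858; half-weight = 429.
Sort by position and accumulate weight:
  block 2 (U, w=80) → cum 80
  block 3 (T, w=125) → cum 205
  block 11 (P, w=10) → cum 215
  block 14 (V, w=300) → cum 515  ≥ 429 → median here
  block 16 (S, w=250) → cum 765
  block 17 (R, w=90) → cum 855
  block 20 (Q, w=3) → cum 858
Optimal location: block 14.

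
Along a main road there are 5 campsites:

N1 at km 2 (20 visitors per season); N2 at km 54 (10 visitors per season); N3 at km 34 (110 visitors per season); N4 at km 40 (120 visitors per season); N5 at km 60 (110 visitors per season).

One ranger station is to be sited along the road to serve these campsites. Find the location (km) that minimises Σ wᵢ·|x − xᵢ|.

x = 40

For a sum of weighted absolute distances on a line, the optimum is the weighted median (not the mean). Total weight W = 370; half-weight = 185.
Sort by position and accumulate weight:
  km 2 (N1, w=20) → cum 20
  km 34 (N3, w=110) → cum 130
  km 40 (N4, w=120) → cum 250  ≥ 185 → median here
  km 54 (N2, w=10) → cum 260
  km 60 (N5, w=110) → cum 370
Optimal location: km 40.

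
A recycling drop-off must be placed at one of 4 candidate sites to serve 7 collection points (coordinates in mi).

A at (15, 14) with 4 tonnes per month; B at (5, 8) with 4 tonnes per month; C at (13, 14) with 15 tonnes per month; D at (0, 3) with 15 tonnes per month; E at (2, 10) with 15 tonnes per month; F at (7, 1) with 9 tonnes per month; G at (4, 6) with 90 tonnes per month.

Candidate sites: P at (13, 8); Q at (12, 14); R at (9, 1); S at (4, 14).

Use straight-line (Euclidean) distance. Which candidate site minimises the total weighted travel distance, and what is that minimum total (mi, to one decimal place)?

R, total 1257.3 mi

Total weighted distance at each candidate:
  P (13, 8): total = 1436.7
  Q (12, 14): total = 1613.2
  R (9, 1): total = 1257.3
  S (4, 14): total = 1286.1
Minimum is at R with total 1257.3 mi.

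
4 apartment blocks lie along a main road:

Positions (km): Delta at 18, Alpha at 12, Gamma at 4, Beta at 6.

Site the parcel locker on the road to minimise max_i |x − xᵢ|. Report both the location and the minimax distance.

The 1-center on a line is the midpoint of the two extreme points: leftmost at 4, rightmost at 18.
Optimal location = (4 + 18)/2 = 11; maximum distance = (18 − 4)/2 = 7.

location 11, max distance 7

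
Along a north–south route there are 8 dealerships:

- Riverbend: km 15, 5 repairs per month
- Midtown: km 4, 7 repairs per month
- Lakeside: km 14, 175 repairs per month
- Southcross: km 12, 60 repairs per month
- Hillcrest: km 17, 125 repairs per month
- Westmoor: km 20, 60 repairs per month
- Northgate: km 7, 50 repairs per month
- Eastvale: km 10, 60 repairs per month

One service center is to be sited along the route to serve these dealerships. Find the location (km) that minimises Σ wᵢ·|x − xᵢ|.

For a sum of weighted absolute distances on a line, the optimum is the weighted median (not the mean). Total weight W = 542; half-weight = 271.
Sort by position and accumulate weight:
  km 4 (Midtown, w=7) → cum 7
  km 7 (Northgate, w=50) → cum 57
  km 10 (Eastvale, w=60) → cum 117
  km 12 (Southcross, w=60) → cum 177
  km 14 (Lakeside, w=175) → cum 352  ≥ 271 → median here
  km 15 (Riverbend, w=5) → cum 357
  km 17 (Hillcrest, w=125) → cum 482
  km 20 (Westmoor, w=60) → cum 542
Optimal location: km 14.

x = 14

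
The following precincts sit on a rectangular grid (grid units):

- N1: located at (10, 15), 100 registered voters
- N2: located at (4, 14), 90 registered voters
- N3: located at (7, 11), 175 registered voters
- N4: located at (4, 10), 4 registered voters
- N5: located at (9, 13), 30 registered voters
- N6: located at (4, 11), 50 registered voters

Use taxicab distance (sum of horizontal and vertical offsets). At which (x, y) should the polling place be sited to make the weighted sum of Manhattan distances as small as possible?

Manhattan distance separates: Σwᵢ(|x−xᵢ|+|y−yᵢ|) = Σwᵢ|x−xᵢ| + Σwᵢ|y−yᵢ|, so x and y are optimised independently as 1-D weighted medians.
Total weight W = 449; half = 224.5.
x-coordinate, sorted with cumulative weight:
  x=4 (N2, w=90) cum 90
  x=4 (N4, w=4) cum 94
  x=4 (N6, w=50) cum 144
  x=7 (N3, w=175) cum 319  ← median
  x=9 (N5, w=30) cum 349
  x=10 (N1, w=100) cum 449
⇒ x* = 7
y-coordinate, sorted with cumulative weight:
  y=10 (N4, w=4) cum 4
  y=11 (N3, w=175) cum 179
  y=11 (N6, w=50) cum 229  ← median
  y=13 (N5, w=30) cum 259
  y=14 (N2, w=90) cum 349
  y=15 (N1, w=100) cum 449
⇒ y* = 11

(7, 11)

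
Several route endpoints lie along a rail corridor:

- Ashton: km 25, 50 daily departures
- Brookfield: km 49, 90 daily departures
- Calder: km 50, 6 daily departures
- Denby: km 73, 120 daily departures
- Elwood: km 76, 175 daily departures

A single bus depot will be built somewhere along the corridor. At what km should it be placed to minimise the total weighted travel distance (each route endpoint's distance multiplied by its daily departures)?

For a sum of weighted absolute distances on a line, the optimum is the weighted median (not the mean). Total weight W = 441; half-weight = 220.5.
Sort by position and accumulate weight:
  km 25 (Ashton, w=50) → cum 50
  km 49 (Brookfield, w=90) → cum 140
  km 50 (Calder, w=6) → cum 146
  km 73 (Denby, w=120) → cum 266  ≥ 220.5 → median here
  km 76 (Elwood, w=175) → cum 441
Optimal location: km 73.

x = 73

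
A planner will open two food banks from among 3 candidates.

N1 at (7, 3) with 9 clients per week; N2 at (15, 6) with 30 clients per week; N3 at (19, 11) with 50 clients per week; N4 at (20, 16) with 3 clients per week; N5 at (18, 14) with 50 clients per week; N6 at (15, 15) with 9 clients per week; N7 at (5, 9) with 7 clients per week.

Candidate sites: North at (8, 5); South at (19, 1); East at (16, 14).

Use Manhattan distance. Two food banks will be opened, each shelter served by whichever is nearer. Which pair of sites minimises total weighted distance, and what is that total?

{North, East}, total 752

Evaluate every pair (each demand assigned to the nearer of the two):
  {North, East}: total = 752
  {South, East}: total = 944
  {North, South}: total = 1717
Best pair: {North, East} with total 752.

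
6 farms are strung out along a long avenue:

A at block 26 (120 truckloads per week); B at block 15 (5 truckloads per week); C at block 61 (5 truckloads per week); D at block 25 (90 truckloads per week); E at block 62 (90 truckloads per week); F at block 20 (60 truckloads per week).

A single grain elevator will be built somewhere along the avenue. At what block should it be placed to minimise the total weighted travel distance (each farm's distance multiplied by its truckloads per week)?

For a sum of weighted absolute distances on a line, the optimum is the weighted median (not the mean). Total weight W = 370; half-weight = 185.
Sort by position and accumulate weight:
  block 15 (B, w=5) → cum 5
  block 20 (F, w=60) → cum 65
  block 25 (D, w=90) → cum 155
  block 26 (A, w=120) → cum 275  ≥ 185 → median here
  block 61 (C, w=5) → cum 280
  block 62 (E, w=90) → cum 370
Optimal location: block 26.

x = 26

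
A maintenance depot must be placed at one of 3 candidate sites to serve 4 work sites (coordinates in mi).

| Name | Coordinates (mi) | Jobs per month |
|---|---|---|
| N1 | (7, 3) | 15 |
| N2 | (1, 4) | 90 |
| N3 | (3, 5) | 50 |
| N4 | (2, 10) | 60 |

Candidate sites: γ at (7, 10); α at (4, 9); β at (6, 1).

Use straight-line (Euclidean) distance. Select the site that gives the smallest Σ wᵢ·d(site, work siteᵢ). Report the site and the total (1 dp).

Total weighted distance at each candidate:
  γ (7, 10): total = 1488.8
  α (4, 9): total = 965.7
  β (6, 1): total = 1399.3
Minimum is at α with total 965.7 mi.

α, total 965.7 mi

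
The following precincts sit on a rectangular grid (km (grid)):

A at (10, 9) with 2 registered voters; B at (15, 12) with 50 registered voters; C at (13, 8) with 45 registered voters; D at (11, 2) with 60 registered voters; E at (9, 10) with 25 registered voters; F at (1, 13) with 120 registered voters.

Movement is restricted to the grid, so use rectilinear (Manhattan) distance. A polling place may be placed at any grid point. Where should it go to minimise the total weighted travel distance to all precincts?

(11, 12)

Manhattan distance separates: Σwᵢ(|x−xᵢ|+|y−yᵢ|) = Σwᵢ|x−xᵢ| + Σwᵢ|y−yᵢ|, so x and y are optimised independently as 1-D weighted medians.
Total weight W = 302; half = 151.
x-coordinate, sorted with cumulative weight:
  x=1 (F, w=120) cum 120
  x=9 (E, w=25) cum 145
  x=10 (A, w=2) cum 147
  x=11 (D, w=60) cum 207  ← median
  x=13 (C, w=45) cum 252
  x=15 (B, w=50) cum 302
⇒ x* = 11
y-coordinate, sorted with cumulative weight:
  y=2 (D, w=60) cum 60
  y=8 (C, w=45) cum 105
  y=9 (A, w=2) cum 107
  y=10 (E, w=25) cum 132
  y=12 (B, w=50) cum 182  ← median
  y=13 (F, w=120) cum 302
⇒ y* = 12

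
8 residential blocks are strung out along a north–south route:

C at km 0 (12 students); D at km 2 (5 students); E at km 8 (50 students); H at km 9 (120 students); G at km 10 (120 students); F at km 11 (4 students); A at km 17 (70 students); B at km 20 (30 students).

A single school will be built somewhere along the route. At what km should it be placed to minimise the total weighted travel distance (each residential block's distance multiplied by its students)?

For a sum of weighted absolute distances on a line, the optimum is the weighted median (not the mean). Total weight W = 411; half-weight = 205.5.
Sort by position and accumulate weight:
  km 0 (C, w=12) → cum 12
  km 2 (D, w=5) → cum 17
  km 8 (E, w=50) → cum 67
  km 9 (H, w=120) → cum 187
  km 10 (G, w=120) → cum 307  ≥ 205.5 → median here
  km 11 (F, w=4) → cum 311
  km 17 (A, w=70) → cum 381
  km 20 (B, w=30) → cum 411
Optimal location: km 10.

x = 10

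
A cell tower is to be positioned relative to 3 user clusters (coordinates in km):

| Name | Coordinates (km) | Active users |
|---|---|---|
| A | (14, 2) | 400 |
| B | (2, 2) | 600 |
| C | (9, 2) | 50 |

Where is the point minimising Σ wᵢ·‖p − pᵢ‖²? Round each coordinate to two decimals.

(6.90, 2.00)

The minimiser of Σwᵢ‖p−pᵢ‖² is the weighted centroid p* = (Σwᵢpᵢ)/(Σwᵢ).
Σwᵢ = 1050.
Σwᵢxᵢ = 400·14 + 600·2 + 50·9 = 7250.
Σwᵢyᵢ = 400·2 + 600·2 + 50·2 = 2100.
x* = 7250/1050 = 6.90, y* = 2100/1050 = 2.00.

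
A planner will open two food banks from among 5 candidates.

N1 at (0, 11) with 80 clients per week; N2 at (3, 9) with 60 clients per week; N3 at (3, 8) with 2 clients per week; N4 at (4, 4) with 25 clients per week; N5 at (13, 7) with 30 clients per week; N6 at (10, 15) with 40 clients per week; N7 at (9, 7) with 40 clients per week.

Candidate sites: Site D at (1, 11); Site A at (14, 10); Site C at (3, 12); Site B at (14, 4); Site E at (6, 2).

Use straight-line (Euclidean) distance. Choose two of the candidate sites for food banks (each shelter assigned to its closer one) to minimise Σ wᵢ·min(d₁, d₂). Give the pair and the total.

Evaluate every pair (each demand assigned to the nearer of the two):
  {Site D, Site A}: total = 1031.5
  {Site D, Site B}: total = 1169.4
  {Site D, Site E}: total = 1212.9
  {Site A, Site C}: total = 1226.8
  {Site C, Site B}: total = 1275.3
  {Site C, Site E}: total = 1307.6
  {Site D, Site C}: total = 1399.8
  {Site A, Site E}: total = 1990.6
  {Site B, Site E}: total = 2202.7
  {Site A, Site B}: total = 2642.2
Best pair: {Site D, Site A} with total 1031.5.

{Site D, Site A}, total 1031.5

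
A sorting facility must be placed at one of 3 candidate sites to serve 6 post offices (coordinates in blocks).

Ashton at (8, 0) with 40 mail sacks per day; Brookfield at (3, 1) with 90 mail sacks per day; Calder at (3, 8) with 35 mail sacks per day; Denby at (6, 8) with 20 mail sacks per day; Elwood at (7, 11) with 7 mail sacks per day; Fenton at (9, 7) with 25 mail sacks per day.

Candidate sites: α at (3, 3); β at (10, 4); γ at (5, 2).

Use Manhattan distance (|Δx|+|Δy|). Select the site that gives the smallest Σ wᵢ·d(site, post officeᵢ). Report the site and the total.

α, total 1169 blocks

Total weighted distance at each candidate:
  α (3, 3): total = 1169
  β (10, 4): total = 1855
  γ (5, 2): total = 1192
Minimum is at α with total 1169 blocks.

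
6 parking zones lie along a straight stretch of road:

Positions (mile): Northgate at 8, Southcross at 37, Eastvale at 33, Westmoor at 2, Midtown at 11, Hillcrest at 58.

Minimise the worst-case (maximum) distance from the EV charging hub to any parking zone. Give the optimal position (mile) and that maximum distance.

The 1-center on a line is the midpoint of the two extreme points: leftmost at 2, rightmost at 58.
Optimal location = (2 + 58)/2 = 30; maximum distance = (58 − 2)/2 = 28.

location 30, max distance 28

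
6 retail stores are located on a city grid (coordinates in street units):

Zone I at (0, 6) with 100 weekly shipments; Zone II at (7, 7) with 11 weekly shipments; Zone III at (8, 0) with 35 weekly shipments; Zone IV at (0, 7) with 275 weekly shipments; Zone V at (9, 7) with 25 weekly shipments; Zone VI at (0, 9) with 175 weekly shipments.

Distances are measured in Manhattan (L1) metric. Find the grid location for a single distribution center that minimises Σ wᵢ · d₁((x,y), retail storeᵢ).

(0, 7)

Manhattan distance separates: Σwᵢ(|x−xᵢ|+|y−yᵢ|) = Σwᵢ|x−xᵢ| + Σwᵢ|y−yᵢ|, so x and y are optimised independently as 1-D weighted medians.
Total weight W = 621; half = 310.5.
x-coordinate, sorted with cumulative weight:
  x=0 (Zone I, w=100) cum 100
  x=0 (Zone IV, w=275) cum 375  ← median
  x=0 (Zone VI, w=175) cum 550
  x=7 (Zone II, w=11) cum 561
  x=8 (Zone III, w=35) cum 596
  x=9 (Zone V, w=25) cum 621
⇒ x* = 0
y-coordinate, sorted with cumulative weight:
  y=0 (Zone III, w=35) cum 35
  y=6 (Zone I, w=100) cum 135
  y=7 (Zone II, w=11) cum 146
  y=7 (Zone IV, w=275) cum 421  ← median
  y=7 (Zone V, w=25) cum 446
  y=9 (Zone VI, w=175) cum 621
⇒ y* = 7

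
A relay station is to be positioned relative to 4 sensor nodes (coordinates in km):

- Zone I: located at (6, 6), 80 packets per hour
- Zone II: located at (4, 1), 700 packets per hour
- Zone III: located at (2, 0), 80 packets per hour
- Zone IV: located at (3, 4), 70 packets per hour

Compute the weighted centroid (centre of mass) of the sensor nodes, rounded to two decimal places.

(3.92, 1.57)

The minimiser of Σwᵢ‖p−pᵢ‖² is the weighted centroid p* = (Σwᵢpᵢ)/(Σwᵢ).
Σwᵢ = 930.
Σwᵢxᵢ = 80·6 + 700·4 + 80·2 + 70·3 = 3650.
Σwᵢyᵢ = 80·6 + 700·1 + 80·0 + 70·4 = 1460.
x* = 3650/930 = 3.92, y* = 1460/930 = 1.57.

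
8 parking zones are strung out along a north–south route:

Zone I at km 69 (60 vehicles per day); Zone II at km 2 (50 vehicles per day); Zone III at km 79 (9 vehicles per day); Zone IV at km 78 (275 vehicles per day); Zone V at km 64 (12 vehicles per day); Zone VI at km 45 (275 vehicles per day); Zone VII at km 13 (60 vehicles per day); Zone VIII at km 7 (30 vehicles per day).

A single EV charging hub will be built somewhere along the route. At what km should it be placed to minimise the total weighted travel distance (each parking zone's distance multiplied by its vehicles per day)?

x = 45

For a sum of weighted absolute distances on a line, the optimum is the weighted median (not the mean). Total weight W = 771; half-weight = 385.5.
Sort by position and accumulate weight:
  km 2 (Zone II, w=50) → cum 50
  km 7 (Zone VIII, w=30) → cum 80
  km 13 (Zone VII, w=60) → cum 140
  km 45 (Zone VI, w=275) → cum 415  ≥ 385.5 → median here
  km 64 (Zone V, w=12) → cum 427
  km 69 (Zone I, w=60) → cum 487
  km 78 (Zone IV, w=275) → cum 762
  km 79 (Zone III, w=9) → cum 771
Optimal location: km 45.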